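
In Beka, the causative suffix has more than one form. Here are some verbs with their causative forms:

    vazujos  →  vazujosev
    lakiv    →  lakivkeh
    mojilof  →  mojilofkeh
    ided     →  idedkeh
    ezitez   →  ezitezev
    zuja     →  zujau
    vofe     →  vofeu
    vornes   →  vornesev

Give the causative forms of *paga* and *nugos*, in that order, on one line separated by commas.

pagau, nugosev

Looking at the final sound of each stem: -ev when the stem ends in a sibilant (*vazujos*, *ezitez*, *vornes*); -keh when the stem ends in a non-sibilant consonant (*lakiv*, *mojilof*, *ided*); -u when the stem ends in a vowel (*zuja*, *vofe*).
*paga* — final sound /a/ (a vowel) → -u → *pagau*.
The final sound of *nugos* is /s/, which is a sibilant, so the suffix is -ev, giving *nugosev*.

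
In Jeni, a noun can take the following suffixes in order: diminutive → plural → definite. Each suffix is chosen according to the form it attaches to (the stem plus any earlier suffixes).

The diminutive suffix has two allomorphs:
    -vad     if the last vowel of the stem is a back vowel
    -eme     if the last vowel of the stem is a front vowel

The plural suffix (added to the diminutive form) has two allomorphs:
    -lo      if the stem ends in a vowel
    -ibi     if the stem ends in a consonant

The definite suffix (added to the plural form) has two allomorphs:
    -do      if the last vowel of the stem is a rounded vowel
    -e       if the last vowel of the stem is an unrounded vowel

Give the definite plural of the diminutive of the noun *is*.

isemelodo

*is*: last vowel = /i/, a front vowel → -eme → *iseme*.
The diminutive form *iseme* — final sound /e/ (a vowel) → -lo → *isemelo*.
The plural form *isemelo*: last vowel = /o/, a rounded vowel → -do → *isemelodo*.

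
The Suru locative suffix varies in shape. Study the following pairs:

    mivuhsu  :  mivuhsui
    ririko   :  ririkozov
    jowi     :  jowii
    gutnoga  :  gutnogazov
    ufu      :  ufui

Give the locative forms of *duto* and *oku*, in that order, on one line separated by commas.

dutozov, okui

The suffix is conditioned by the last vowel: -i when the last vowel of the stem is a high vowel (*mivuhsu*, *jowi*, *ufu*); -zov when the last vowel of the stem is a non-high vowel (*ririko*, *gutnoga*).
Since the last vowel of *duto* is /o/ (a non-high vowel), it takes -zov, giving *dutozov*.
*oku*: last vowel = /u/, a high vowel → -i → *okui*.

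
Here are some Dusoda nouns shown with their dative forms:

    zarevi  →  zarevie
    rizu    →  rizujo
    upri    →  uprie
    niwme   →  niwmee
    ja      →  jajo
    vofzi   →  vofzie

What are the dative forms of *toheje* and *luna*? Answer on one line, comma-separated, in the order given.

The alternation tracks the last vowel of the stem — -e when the last vowel of the stem is a front vowel (*zarevi*, *upri*, *niwme*, *vofzi*); -jo when the last vowel of the stem is a back vowel (*rizu*, *ja*).
Since the last vowel of *toheje* is /e/ (a front vowel), it takes -e, giving *tohejee*.
*luna* — last vowel /a/ (a back vowel) → -jo → *lunajo*.

tohejee, lunajo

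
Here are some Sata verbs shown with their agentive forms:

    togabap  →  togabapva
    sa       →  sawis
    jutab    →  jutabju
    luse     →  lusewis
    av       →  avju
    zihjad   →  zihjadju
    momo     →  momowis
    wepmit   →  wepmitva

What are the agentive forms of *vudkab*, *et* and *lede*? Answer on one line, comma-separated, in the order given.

The alternation tracks the final sound of the stem — -va when the stem ends in a voiceless consonant (*togabap*, *wepmit*); -ju when the stem ends in a voiced consonant (*jutab*, *av*, *zihjad*); -wis when the stem ends in a vowel (*sa*, *luse*, *momo*).
*vudkab*: final sound = /b/, a voiced consonant → -ju → *vudkabju*.
The final sound of *et* is /t/, which is a voiceless consonant, so the suffix is -va, giving *etva*.
The final sound of *lede* is /e/, which is a vowel, so the suffix is -wis, giving *ledewis*.

vudkabju, etva, ledewis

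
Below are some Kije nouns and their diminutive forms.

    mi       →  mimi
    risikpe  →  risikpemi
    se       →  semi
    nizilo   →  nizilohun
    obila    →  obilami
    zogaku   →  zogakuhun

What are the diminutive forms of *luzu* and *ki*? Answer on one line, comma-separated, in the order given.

luzuhun, kimi

The suffix is conditioned by the last vowel: -hun when the last vowel of the stem is a rounded vowel (*nizilo*, *zogaku*); -mi when the last vowel of the stem is an unrounded vowel (*mi*, *risikpe*, *se*, *obila*).
The last vowel of *luzu* is /u/, which is a rounded vowel, so the suffix is -hun, giving *luzuhun*.
Since the last vowel of *ki* is /i/ (an unrounded vowel), it takes -mi, giving *kimi*.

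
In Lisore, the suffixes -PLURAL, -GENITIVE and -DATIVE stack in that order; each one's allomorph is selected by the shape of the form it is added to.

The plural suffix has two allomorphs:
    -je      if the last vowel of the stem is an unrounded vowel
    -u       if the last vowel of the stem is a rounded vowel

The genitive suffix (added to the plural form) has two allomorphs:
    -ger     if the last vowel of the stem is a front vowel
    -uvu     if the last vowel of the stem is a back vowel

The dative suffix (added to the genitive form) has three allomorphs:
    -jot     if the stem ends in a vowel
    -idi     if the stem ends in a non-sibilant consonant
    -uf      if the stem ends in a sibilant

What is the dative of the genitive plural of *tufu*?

*tufu* — last vowel /u/ (a rounded vowel) → -u → *tufuu*.
The plural form *tufuu*: last vowel = /u/, a back vowel → -uvu → *tufuuuvu*.
Since the final sound of the genitive form *tufuuuvu* is /u/ (a vowel), it takes -jot, giving *tufuuuvujot*.

tufuuuvujot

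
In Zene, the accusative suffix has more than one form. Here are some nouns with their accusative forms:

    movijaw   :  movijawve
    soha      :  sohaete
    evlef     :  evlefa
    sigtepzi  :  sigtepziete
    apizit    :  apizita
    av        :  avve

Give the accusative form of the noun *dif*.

difa

The suffix is conditioned by the final sound: -a when the stem ends in a voiceless consonant (*evlef*, *apizit*); -ve when the stem ends in a voiced consonant (*movijaw*, *av*); -ete when the stem ends in a vowel (*soha*, *sigtepzi*).
*dif* — final sound /f/ (a voiceless consonant) → -a → *difa*.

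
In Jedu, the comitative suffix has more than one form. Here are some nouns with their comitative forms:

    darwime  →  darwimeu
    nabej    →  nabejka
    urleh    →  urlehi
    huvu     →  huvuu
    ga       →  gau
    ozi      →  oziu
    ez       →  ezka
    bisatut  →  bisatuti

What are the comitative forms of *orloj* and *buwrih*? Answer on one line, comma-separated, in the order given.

orlojka, buwrihi

Looking at the final sound of each stem: -i when the stem ends in a voiceless consonant (*urleh*, *bisatut*); -ka when the stem ends in a voiced consonant (*nabej*, *ez*); -u when the stem ends in a vowel (*darwime*, *huvu*, *ga*, *ozi*).
*orloj*: final sound = /j/, a voiced consonant → -ka → *orlojka*.
Since the final sound of *buwrih* is /h/ (a voiceless consonant), it takes -i, giving *buwrihi*.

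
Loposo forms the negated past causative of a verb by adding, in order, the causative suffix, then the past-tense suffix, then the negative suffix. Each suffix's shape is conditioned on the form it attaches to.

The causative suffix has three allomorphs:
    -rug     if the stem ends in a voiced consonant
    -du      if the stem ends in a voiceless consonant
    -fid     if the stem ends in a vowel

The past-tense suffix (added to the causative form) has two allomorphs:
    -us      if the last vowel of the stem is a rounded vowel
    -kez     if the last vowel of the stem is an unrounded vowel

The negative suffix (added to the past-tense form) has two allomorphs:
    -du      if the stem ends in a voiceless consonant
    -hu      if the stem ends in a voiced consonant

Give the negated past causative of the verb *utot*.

*utot*: final sound = /t/, a voiceless consonant → -du → *utotdu*.
The causative form *utotdu* — last vowel /u/ (a rounded vowel) → -us → *utotduus*.
The past-tense form *utotduus* — final consonant /s/ (voiceless) → -du → *utotduusdu*.

utotduusdu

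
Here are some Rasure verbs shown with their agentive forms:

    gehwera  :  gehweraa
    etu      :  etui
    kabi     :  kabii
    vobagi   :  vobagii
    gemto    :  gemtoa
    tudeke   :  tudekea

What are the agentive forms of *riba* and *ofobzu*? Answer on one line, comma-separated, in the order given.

The suffix is conditioned by the last vowel: -i when the last vowel of the stem is a high vowel (*etu*, *kabi*, *vobagi*); -a when the last vowel of the stem is a non-high vowel (*gehwera*, *gemto*, *tudeke*).
The last vowel of *riba* is /a/, which is a non-high vowel, so the suffix is -a, giving *ribaa*.
*ofobzu* — last vowel /u/ (a high vowel) → -i → *ofobzui*.

ribaa, ofobzui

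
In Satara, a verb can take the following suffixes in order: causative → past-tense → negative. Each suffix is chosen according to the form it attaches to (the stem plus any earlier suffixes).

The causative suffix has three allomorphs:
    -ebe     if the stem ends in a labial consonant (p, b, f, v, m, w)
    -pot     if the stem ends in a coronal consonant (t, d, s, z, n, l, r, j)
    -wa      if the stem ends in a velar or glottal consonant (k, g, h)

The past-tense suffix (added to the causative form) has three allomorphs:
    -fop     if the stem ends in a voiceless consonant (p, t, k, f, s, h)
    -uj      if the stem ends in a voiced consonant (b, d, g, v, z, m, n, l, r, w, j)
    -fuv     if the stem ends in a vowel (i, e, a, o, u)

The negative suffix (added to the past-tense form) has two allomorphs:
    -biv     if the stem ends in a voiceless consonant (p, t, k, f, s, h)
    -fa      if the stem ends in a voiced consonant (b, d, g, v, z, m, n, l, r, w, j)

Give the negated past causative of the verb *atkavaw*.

*atkavaw* — final consonant /w/ (labial) → -ebe → *atkavawebe*.
The final sound of the causative form *atkavawebe* is /e/, which is a vowel, so the past-tense suffix is -fuv, giving *atkavawebefuv*.
The final consonant of the past-tense form *atkavawebefuv* is /v/, which is voiced, so the negative suffix is -fa, giving *atkavawebefuvfa*.

atkavawebefuvfa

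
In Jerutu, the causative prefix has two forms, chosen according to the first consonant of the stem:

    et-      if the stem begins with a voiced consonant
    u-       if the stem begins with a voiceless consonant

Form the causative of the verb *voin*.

etvoin

*voin* — first consonant /v/ (voiced) → et- → *etvoin*.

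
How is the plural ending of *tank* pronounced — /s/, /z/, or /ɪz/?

The stem *tank* ends in a voiceless non-sibilant consonant.
The plural suffix surfaces as /ɪz/ after sibilants, /s/ after other voiceless consonants, and /z/ after other voiced sounds.
So the plural -s on *tank* is pronounced /s/.

/s/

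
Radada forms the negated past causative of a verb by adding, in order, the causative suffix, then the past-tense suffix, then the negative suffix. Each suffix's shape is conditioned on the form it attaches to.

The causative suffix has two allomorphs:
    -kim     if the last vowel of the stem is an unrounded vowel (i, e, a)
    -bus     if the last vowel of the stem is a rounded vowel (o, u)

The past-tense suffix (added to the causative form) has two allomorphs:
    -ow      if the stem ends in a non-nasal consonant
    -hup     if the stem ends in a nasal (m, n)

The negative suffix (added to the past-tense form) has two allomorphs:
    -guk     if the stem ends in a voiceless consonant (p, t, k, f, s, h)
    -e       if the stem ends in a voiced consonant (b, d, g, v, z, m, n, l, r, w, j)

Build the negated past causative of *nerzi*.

*nerzi*: last vowel = /i/, an unrounded vowel → -kim → *nerzikim*.
The final consonant of the causative form *nerzikim* is /m/, which is a nasal, so the past-tense suffix is -hup, giving *nerzikimhup*.
The past-tense form *nerzikimhup*: final consonant = /p/, voiceless → -guk → *nerzikimhupguk*.

nerzikimhupguk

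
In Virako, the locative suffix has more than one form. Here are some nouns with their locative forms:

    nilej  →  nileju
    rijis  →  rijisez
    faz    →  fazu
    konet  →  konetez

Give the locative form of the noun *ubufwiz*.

ubufwizu

The pattern is voicing of the final consonant: -ez when the stem ends in a voiceless consonant (*rijis*, *konet*); -u when the stem ends in a voiced consonant (*nilej*, *faz*).
*ubufwiz*: final consonant = /z/, voiced → -u → *ubufwizu*.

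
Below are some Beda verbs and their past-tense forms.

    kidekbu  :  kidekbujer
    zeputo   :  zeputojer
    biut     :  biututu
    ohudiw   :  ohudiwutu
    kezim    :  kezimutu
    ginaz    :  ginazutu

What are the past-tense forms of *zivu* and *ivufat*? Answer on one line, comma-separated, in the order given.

zivujer, ivufatutu

The suffix is conditioned by the final sound: -utu when the stem ends in a consonant (*biut*, *ohudiw*, *kezim*, *ginaz*); -jer when the stem ends in a vowel (*kidekbu*, *zeputo*).
*zivu* — final sound /u/ (a vowel) → -jer → *zivujer*.
Since the final sound of *ivufat* is /t/ (a consonant), it takes -utu, giving *ivufatutu*.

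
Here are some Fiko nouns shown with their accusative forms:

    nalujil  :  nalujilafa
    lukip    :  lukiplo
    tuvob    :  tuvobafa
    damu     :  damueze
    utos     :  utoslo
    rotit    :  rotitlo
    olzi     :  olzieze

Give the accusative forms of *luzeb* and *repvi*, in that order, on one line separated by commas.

The pattern is voicing of the final sound: -lo when the stem ends in a voiceless consonant (*lukip*, *utos*, *rotit*); -afa when the stem ends in a voiced consonant (*nalujil*, *tuvob*); -eze when the stem ends in a vowel (*damu*, *olzi*).
*luzeb* — final sound /b/ (a voiced consonant) → -afa → *luzebafa*.
Since the final sound of *repvi* is /i/ (a vowel), it takes -eze, giving *repvieze*.

luzebafa, repvieze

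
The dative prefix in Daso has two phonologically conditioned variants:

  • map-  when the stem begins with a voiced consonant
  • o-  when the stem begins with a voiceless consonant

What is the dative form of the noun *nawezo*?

Since the first consonant of *nawezo* is /n/ (voiced), it takes map-, giving *mapnawezo*.

mapnawezo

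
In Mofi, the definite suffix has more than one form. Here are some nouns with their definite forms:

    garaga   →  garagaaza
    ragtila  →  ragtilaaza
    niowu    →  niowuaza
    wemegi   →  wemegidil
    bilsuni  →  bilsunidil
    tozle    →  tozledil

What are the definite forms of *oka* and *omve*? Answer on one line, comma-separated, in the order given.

The pattern is front/back vowel harmony: -dil when the last vowel of the stem is a front vowel (*wemegi*, *bilsuni*, *tozle*); -aza when the last vowel of the stem is a back vowel (*garaga*, *ragtila*, *niowu*).
The last vowel of *oka* is /a/, which is a back vowel, so the suffix is -aza, giving *okaaza*.
Since the last vowel of *omve* is /e/ (a front vowel), it takes -dil, giving *omvedil*.

okaaza, omvedil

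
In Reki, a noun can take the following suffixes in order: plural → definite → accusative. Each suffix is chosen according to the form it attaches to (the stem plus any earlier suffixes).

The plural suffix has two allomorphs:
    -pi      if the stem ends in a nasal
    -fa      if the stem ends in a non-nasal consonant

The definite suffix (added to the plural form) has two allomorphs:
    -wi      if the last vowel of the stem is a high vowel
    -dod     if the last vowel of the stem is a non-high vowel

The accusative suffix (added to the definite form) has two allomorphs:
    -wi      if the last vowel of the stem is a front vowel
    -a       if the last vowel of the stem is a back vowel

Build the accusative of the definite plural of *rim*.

rimpiwiwi

*rim* — final consonant /m/ (a nasal) → -pi → *rimpi*.
The plural form *rimpi*: last vowel = /i/, a high vowel → -wi → *rimpiwi*.
The last vowel of the definite form *rimpiwi* is /i/, which is a front vowel, so the accusative suffix is -wi, giving *rimpiwiwi*.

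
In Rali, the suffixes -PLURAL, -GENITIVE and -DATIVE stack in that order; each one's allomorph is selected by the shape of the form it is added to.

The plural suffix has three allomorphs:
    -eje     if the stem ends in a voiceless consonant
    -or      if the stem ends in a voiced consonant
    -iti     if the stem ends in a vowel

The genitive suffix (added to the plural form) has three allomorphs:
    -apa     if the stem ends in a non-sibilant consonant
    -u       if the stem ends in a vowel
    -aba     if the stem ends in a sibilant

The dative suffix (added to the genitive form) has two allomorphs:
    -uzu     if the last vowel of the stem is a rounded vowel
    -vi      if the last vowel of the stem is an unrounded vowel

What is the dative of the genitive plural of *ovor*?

*ovor* — final sound /r/ (a voiced consonant) → -or → *ovoror*.
The plural form *ovoror* — final sound /r/ (a non-sibilant consonant) → -apa → *ovororapa*.
Since the last vowel of the genitive form *ovororapa* is /a/ (an unrounded vowel), it takes -vi, giving *ovororapavi*.

ovororapavi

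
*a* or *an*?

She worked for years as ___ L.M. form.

The indefinite article is chosen by the initial *sound* of the following word, not its spelling.
The initialism *L.M.* is read letter by letter; the first letter, L, is pronounced /ɛl/, which begins with a vowel sound.
So the article is *an*: She worked for years as an L.M. form.

an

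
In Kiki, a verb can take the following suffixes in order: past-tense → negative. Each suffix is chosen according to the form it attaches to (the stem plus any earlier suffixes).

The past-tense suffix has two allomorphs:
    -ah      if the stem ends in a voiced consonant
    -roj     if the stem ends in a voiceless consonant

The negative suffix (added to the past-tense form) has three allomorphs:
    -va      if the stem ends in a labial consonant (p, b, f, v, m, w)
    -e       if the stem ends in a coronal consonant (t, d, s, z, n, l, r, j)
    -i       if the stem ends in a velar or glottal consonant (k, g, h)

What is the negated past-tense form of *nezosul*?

nezosulahi

Since the final consonant of *nezosul* is /l/ (voiced), it takes -ah, giving *nezosulah*.
Since the final consonant of the past-tense form *nezosulah* is /h/ (velar/glottal), it takes -i, giving *nezosulahi*.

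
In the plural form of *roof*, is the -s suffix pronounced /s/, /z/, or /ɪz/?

/s/

The stem *roof* ends in a voiceless non-sibilant consonant.
The plural suffix surfaces as /ɪz/ after sibilants, /s/ after other voiceless consonants, and /z/ after other voiced sounds.
So the plural -s on *roof* is pronounced /s/.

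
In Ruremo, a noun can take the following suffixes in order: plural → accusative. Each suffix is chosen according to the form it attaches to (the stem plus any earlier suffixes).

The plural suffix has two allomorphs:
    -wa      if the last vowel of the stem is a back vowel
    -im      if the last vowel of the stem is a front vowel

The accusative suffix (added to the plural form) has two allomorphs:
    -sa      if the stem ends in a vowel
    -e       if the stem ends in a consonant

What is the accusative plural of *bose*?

boseime

*bose* — last vowel /e/ (a front vowel) → -im → *boseim*.
The plural form *boseim*: final sound = /m/, a consonant → -e → *boseime*.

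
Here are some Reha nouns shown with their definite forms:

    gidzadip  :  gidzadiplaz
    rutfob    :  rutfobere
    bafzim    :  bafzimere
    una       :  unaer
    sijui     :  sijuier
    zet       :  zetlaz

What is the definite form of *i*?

ier

Looking at the final sound of each stem: -laz when the stem ends in a voiceless consonant (*gidzadip*, *zet*); -ere when the stem ends in a voiced consonant (*rutfob*, *bafzim*); -er when the stem ends in a vowel (*una*, *sijui*).
*i*: final sound = /i/, a vowel → -er → *ier*.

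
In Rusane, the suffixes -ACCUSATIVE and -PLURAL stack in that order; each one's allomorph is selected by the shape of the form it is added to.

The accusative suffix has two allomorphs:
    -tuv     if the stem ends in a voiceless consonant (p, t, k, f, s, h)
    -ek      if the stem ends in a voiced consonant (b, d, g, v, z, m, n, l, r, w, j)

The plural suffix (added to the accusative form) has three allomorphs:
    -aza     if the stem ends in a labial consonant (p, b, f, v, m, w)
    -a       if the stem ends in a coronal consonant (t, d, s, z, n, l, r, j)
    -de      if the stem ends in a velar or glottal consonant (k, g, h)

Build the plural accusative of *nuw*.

nuwekde

*nuw* — final consonant /w/ (voiced) → -ek → *nuwek*.
The accusative form *nuwek* — final consonant /k/ (velar/glottal) → -de → *nuwekde*.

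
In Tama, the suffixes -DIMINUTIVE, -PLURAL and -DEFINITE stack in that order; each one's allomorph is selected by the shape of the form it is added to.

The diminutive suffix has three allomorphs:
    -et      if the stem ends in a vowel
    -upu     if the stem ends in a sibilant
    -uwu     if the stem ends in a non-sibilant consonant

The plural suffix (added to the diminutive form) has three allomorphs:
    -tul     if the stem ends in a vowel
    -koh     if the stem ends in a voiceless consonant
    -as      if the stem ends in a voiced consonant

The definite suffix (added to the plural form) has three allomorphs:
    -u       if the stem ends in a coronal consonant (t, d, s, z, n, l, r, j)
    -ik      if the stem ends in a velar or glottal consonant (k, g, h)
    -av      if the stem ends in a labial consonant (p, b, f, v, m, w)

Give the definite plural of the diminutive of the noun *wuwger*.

wuwgeruwutulu

Since the final sound of *wuwger* is /r/ (a non-sibilant consonant), it takes -uwu, giving *wuwgeruwu*.
Since the final sound of the diminutive form *wuwgeruwu* is /u/ (a vowel), it takes -tul, giving *wuwgeruwutul*.
The plural form *wuwgeruwutul* — final consonant /l/ (coronal) → -u → *wuwgeruwutulu*.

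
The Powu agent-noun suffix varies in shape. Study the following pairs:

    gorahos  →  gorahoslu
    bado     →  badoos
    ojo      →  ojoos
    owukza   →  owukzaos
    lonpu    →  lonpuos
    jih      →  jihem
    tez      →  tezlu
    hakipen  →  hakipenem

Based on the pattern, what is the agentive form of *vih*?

The pattern is sibilance of the final sound: -lu when the stem ends in a sibilant (*gorahos*, *tez*); -em when the stem ends in a non-sibilant consonant (*jih*, *hakipen*); -os when the stem ends in a vowel (*bado*, *ojo*, *owukza*, *lonpu*).
Since the final sound of *vih* is /h/ (a non-sibilant consonant), it takes -em, giving *vihem*.

vihem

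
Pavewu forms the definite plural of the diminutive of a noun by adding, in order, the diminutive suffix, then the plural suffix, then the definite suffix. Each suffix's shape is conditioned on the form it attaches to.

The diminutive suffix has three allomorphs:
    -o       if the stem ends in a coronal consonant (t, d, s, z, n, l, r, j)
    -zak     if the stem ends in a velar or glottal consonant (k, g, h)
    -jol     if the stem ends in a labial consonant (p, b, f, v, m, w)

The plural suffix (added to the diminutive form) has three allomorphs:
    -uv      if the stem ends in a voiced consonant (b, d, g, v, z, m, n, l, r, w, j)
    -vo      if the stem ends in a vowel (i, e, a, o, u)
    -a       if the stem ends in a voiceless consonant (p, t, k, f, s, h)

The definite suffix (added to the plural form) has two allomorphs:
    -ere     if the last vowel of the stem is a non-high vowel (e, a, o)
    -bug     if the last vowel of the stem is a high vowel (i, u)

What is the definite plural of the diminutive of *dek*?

dekzakaere

*dek*: final consonant = /k/, velar/glottal → -zak → *dekzak*.
Since the final sound of the diminutive form *dekzak* is /k/ (a voiceless consonant), it takes -a, giving *dekzaka*.
Since the last vowel of the plural form *dekzaka* is /a/ (a non-high vowel), it takes -ere, giving *dekzakaere*.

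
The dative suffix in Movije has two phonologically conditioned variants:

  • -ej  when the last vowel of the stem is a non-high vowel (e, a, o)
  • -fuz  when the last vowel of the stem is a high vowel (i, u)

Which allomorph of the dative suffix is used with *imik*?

The last vowel of *imik* is /i/, which is a high vowel, so the suffix is -fuz.

-fuz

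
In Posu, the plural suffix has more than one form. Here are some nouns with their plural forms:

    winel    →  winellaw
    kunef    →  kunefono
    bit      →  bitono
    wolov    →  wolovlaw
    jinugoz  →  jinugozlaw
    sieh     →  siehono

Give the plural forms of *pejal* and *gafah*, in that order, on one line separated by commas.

pejallaw, gafahono

Looking at the final consonant of each stem: -ono when the stem ends in a voiceless consonant (*kunef*, *bit*, *sieh*); -law when the stem ends in a voiced consonant (*winel*, *wolov*, *jinugoz*).
*pejal*: final consonant = /l/, voiced → -law → *pejallaw*.
*gafah*: final consonant = /h/, voiceless → -ono → *gafahono*.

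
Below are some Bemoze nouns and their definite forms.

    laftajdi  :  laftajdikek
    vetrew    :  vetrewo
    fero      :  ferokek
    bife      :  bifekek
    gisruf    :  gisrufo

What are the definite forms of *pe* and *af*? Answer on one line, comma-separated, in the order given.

Looking at the final sound of each stem: -o when the stem ends in a consonant (*vetrew*, *gisruf*); -kek when the stem ends in a vowel (*laftajdi*, *fero*, *bife*).
Since the final sound of *pe* is /e/ (a vowel), it takes -kek, giving *pekek*.
*af* — final sound /f/ (a consonant) → -o → *afo*.

pekek, afo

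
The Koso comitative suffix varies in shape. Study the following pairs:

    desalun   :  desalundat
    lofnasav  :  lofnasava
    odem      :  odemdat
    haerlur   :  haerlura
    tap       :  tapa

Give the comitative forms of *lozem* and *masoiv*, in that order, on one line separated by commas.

The pattern is nasality of the final consonant: -dat when the stem ends in a nasal (*desalun*, *odem*); -a when the stem ends in a non-nasal consonant (*lofnasav*, *haerlur*, *tap*).
*lozem* — final consonant /m/ (a nasal) → -dat → *lozemdat*.
*masoiv*: final consonant = /v/, non-nasal → -a → *masoiva*.

lozemdat, masoiva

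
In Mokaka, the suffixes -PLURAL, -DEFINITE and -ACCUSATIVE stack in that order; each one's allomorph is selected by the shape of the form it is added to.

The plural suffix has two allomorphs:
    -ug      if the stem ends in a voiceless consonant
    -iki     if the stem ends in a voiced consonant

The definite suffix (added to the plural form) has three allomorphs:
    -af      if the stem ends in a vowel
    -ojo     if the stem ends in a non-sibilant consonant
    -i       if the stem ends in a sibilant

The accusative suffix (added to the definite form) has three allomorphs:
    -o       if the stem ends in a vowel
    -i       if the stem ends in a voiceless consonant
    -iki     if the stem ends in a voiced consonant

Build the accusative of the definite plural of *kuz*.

*kuz* — final consonant /z/ (voiced) → -iki → *kuziki*.
Since the final sound of the plural form *kuziki* is /i/ (a vowel), it takes -af, giving *kuzikiaf*.
Since the final sound of the definite form *kuzikiaf* is /f/ (a voiceless consonant), it takes -i, giving *kuzikiafi*.

kuzikiafi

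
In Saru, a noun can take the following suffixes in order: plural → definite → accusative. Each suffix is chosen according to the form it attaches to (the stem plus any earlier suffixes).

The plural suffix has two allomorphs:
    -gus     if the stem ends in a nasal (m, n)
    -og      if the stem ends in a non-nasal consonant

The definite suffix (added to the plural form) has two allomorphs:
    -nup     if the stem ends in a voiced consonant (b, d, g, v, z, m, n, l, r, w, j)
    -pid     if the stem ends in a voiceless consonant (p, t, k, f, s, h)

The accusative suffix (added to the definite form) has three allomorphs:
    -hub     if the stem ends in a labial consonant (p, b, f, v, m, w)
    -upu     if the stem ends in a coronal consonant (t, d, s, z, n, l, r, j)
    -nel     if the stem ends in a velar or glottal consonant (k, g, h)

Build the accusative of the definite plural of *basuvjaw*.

basuvjawognuphub

The final consonant of *basuvjaw* is /w/, which is non-nasal, so the plural suffix is -og, giving *basuvjawog*.
Since the final consonant of the plural form *basuvjawog* is /g/ (voiced), it takes -nup, giving *basuvjawognup*.
The final consonant of the definite form *basuvjawognup* is /p/, which is labial, so the accusative suffix is -hub, giving *basuvjawognuphub*.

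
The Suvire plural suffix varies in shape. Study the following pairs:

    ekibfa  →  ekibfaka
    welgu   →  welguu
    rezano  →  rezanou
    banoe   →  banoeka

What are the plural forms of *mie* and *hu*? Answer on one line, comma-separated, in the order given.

mieka, huu

The suffix is conditioned by the last vowel: -u when the last vowel of the stem is a rounded vowel (*welgu*, *rezano*); -ka when the last vowel of the stem is an unrounded vowel (*ekibfa*, *banoe*).
*mie*: last vowel = /e/, an unrounded vowel → -ka → *mieka*.
The last vowel of *hu* is /u/, which is a rounded vowel, so the suffix is -u, giving *huu*.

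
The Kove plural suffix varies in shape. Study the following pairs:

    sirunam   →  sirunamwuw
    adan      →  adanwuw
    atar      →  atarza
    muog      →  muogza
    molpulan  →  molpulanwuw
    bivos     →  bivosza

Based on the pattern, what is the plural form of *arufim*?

The alternation tracks the final consonant of the stem — -wuw when the stem ends in a nasal (*sirunam*, *adan*, *molpulan*); -za when the stem ends in a non-nasal consonant (*atar*, *muog*, *bivos*).
*arufim* — final consonant /m/ (a nasal) → -wuw → *arufimwuw*.

arufimwuw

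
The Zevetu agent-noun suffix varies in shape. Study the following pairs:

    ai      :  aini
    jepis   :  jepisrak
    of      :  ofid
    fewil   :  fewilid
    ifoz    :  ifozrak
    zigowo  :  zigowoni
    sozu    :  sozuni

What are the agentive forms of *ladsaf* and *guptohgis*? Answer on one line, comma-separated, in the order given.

ladsafid, guptohgisrak

The suffix is conditioned by the final sound: -rak when the stem ends in a sibilant (*jepis*, *ifoz*); -id when the stem ends in a non-sibilant consonant (*of*, *fewil*); -ni when the stem ends in a vowel (*ai*, *zigowo*, *sozu*).
The final sound of *ladsaf* is /f/, which is a non-sibilant consonant, so the suffix is -id, giving *ladsafid*.
Since the final sound of *guptohgis* is /s/ (a sibilant), it takes -rak, giving *guptohgisrak*.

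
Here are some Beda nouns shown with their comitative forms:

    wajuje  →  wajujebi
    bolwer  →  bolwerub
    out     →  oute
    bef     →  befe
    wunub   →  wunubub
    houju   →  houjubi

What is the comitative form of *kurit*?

kurite

The pattern is voicing of the final sound: -e when the stem ends in a voiceless consonant (*out*, *bef*); -ub when the stem ends in a voiced consonant (*bolwer*, *wunub*); -bi when the stem ends in a vowel (*wajuje*, *houju*).
*kurit* — final sound /t/ (a voiceless consonant) → -e → *kurite*.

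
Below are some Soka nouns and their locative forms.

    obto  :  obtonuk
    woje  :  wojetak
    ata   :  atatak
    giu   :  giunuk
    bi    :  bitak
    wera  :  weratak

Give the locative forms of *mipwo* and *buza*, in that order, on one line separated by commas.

mipwonuk, buzatak

The alternation tracks the last vowel of the stem — -nuk when the last vowel of the stem is a rounded vowel (*obto*, *giu*); -tak when the last vowel of the stem is an unrounded vowel (*woje*, *ata*, *bi*, *wera*).
Since the last vowel of *mipwo* is /o/ (a rounded vowel), it takes -nuk, giving *mipwonuk*.
Since the last vowel of *buza* is /a/ (an unrounded vowel), it takes -tak, giving *buzatak*.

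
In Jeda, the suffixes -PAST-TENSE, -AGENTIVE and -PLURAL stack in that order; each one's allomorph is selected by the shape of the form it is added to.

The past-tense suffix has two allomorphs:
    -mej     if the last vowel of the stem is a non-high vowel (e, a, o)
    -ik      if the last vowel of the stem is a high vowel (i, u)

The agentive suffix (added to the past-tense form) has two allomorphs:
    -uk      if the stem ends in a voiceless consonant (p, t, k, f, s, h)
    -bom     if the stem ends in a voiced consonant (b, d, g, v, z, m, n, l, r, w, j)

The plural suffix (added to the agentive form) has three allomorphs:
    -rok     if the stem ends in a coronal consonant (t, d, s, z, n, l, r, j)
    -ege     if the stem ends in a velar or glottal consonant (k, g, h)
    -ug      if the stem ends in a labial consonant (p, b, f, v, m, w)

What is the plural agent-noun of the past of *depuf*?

depufikukege

*depuf*: last vowel = /u/, a high vowel → -ik → *depufik*.
Since the final consonant of the past-tense form *depufik* is /k/ (voiceless), it takes -uk, giving *depufikuk*.
Since the final consonant of the agentive form *depufikuk* is /k/ (velar/glottal), it takes -ege, giving *depufikukege*.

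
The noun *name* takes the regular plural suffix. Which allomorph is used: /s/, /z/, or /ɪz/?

The stem *name* ends in a voiced non-sibilant sound.
The plural suffix surfaces as /ɪz/ after sibilants, /s/ after other voiceless consonants, and /z/ after other voiced sounds.
So the plural -s on *name* is pronounced /z/.

/z/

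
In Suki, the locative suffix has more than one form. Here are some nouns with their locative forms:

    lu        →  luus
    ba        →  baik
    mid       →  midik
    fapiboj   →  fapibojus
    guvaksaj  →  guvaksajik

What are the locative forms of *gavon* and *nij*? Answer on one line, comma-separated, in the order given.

The alternation tracks the last vowel of the stem — -us when the last vowel of the stem is a rounded vowel (*lu*, *fapiboj*); -ik when the last vowel of the stem is an unrounded vowel (*ba*, *mid*, *guvaksaj*).
The last vowel of *gavon* is /o/, which is a rounded vowel, so the suffix is -us, giving *gavonus*.
*nij*: last vowel = /i/, an unrounded vowel → -ik → *nijik*.

gavonus, nijik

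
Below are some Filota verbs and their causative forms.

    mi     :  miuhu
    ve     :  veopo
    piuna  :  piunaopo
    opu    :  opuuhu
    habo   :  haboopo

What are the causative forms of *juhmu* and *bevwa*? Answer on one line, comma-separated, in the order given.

Looking at the last vowel of each stem: -uhu when the last vowel of the stem is a high vowel (*mi*, *opu*); -opo when the last vowel of the stem is a non-high vowel (*ve*, *piuna*, *habo*).
The last vowel of *juhmu* is /u/, which is a high vowel, so the suffix is -uhu, giving *juhmuuhu*.
The last vowel of *bevwa* is /a/, which is a non-high vowel, so the suffix is -opo, giving *bevwaopo*.

juhmuuhu, bevwaopo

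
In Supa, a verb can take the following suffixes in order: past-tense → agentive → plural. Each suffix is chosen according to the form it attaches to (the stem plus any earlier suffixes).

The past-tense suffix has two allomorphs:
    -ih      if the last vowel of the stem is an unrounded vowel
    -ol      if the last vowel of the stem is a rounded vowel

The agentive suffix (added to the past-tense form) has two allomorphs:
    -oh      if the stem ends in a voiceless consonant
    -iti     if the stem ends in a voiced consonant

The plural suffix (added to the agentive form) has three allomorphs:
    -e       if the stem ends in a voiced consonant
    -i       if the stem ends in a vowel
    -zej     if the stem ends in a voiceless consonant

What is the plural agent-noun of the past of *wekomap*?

*wekomap* — last vowel /a/ (an unrounded vowel) → -ih → *wekomapih*.
The final consonant of the past-tense form *wekomapih* is /h/, which is voiceless, so the agentive suffix is -oh, giving *wekomapihoh*.
The agentive form *wekomapihoh*: final sound = /h/, a voiceless consonant → -zej → *wekomapihohzej*.

wekomapihohzej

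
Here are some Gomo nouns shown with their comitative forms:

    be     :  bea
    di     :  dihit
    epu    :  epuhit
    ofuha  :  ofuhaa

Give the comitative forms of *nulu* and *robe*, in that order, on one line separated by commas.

The pattern is height harmony: -hit when the last vowel of the stem is a high vowel (*di*, *epu*); -a when the last vowel of the stem is a non-high vowel (*be*, *ofuha*).
Since the last vowel of *nulu* is /u/ (a high vowel), it takes -hit, giving *nuluhit*.
The last vowel of *robe* is /e/, which is a non-high vowel, so the suffix is -a, giving *robea*.

nuluhit, robea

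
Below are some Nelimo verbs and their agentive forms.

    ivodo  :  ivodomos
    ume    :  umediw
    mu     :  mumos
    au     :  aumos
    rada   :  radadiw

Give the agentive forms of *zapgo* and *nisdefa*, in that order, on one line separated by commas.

zapgomos, nisdefadiw

The suffix is conditioned by the last vowel: -mos when the last vowel of the stem is a rounded vowel (*ivodo*, *mu*, *au*); -diw when the last vowel of the stem is an unrounded vowel (*ume*, *rada*).
*zapgo* — last vowel /o/ (a rounded vowel) → -mos → *zapgomos*.
*nisdefa*: last vowel = /a/, an unrounded vowel → -diw → *nisdefadiw*.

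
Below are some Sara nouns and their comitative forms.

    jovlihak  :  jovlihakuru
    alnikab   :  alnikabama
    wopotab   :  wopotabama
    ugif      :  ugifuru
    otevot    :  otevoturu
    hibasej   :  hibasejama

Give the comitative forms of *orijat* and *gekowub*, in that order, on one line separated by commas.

orijaturu, gekowubama

The suffix is conditioned by the final consonant: -uru when the stem ends in a voiceless consonant (*jovlihak*, *ugif*, *otevot*); -ama when the stem ends in a voiced consonant (*alnikab*, *wopotab*, *hibasej*).
*orijat* — final consonant /t/ (voiceless) → -uru → *orijaturu*.
*gekowub* — final consonant /b/ (voiced) → -ama → *gekowubama*.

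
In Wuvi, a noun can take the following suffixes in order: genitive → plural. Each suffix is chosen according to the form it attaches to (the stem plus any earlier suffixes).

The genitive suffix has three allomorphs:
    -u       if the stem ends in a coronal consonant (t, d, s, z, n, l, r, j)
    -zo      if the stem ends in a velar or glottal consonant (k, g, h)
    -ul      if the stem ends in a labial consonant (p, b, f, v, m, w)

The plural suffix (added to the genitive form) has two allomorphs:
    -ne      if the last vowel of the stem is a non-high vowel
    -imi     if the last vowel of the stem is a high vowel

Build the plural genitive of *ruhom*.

Since the final consonant of *ruhom* is /m/ (labial), it takes -ul, giving *ruhomul*.
Since the last vowel of the genitive form *ruhomul* is /u/ (a high vowel), it takes -imi, giving *ruhomulimi*.

ruhomulimi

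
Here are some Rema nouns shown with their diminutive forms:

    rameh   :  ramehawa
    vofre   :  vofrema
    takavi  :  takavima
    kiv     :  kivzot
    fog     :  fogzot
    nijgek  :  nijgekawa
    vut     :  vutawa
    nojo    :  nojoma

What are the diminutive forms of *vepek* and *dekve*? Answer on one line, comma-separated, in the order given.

vepekawa, dekvema

Looking at the final sound of each stem: -awa when the stem ends in a voiceless consonant (*rameh*, *nijgek*, *vut*); -zot when the stem ends in a voiced consonant (*kiv*, *fog*); -ma when the stem ends in a vowel (*vofre*, *takavi*, *nojo*).
*vepek* — final sound /k/ (a voiceless consonant) → -awa → *vepekawa*.
*dekve* — final sound /e/ (a vowel) → -ma → *dekvema*.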